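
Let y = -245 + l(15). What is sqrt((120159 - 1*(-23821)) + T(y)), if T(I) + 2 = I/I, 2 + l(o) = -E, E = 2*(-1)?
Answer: sqrt(143979) ≈ 379.45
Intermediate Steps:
E = -2
l(o) = 0 (l(o) = -2 - 1*(-2) = -2 + 2 = 0)
y = -245 (y = -245 + 0 = -245)
T(I) = -1 (T(I) = -2 + I/I = -2 + 1 = -1)
sqrt((120159 - 1*(-23821)) + T(y)) = sqrt((120159 - 1*(-23821)) - 1) = sqrt((120159 + 23821) - 1) = sqrt(143980 - 1) = sqrt(143979)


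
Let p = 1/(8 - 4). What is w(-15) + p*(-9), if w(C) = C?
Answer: -69/4 ≈ -17.250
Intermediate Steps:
p = ¼ (p = 1/4 = ¼ ≈ 0.25000)
w(-15) + p*(-9) = -15 + (¼)*(-9) = -15 - 9/4 = -69/4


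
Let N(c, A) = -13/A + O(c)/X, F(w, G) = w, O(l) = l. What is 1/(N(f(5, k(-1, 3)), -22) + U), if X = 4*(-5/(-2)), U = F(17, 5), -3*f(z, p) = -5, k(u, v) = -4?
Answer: 33/586 ≈ 0.056314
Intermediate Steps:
f(z, p) = 5/3 (f(z, p) = -⅓*(-5) = 5/3)
U = 17
X = 10 (X = 4*(-5*(-½)) = 4*(5/2) = 10)
N(c, A) = -13/A + c/10
1/(N(f(5, k(-1, 3)), -22) + U) = 1/((-13/(-22) + (⅒)*(5/3)) + 17) = 1/((-13*(-1/22) + ⅙) + 17) = 1/((13/22 + ⅙) + 17) = 1/(25/33 + 17) = 1/(586/33) = 33/586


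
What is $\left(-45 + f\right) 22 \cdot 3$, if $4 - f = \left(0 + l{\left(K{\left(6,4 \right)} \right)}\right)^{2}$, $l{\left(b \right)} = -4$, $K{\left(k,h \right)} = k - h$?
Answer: $-3762$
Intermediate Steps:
$f = -12$ ($f = 4 - \left(0 - 4\right)^{2} = 4 - \left(-4\right)^{2} = 4 - 16 = -12$)
$\left(-45 + f\right) 22 \cdot 3 = \left(-45 - 12\right) 22 \cdot 3 = \left(-57\right) 66 = -3762$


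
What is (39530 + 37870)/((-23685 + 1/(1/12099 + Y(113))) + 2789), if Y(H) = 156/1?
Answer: -146088243000/39440038621 ≈ -3.7041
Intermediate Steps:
Y(H) = 156 (Y(H) = 156*1 = 156)
(39530 + 37870)/((-23685 + 1/(1/12099 + Y(113))) + 2789) = (39530 + 37870)/((-23685 + 1/(1/12099 + 156)) + 2789) = 77400/((-23685 + 1/(1/12099 + 156)) + 2789) = 77400/((-23685 + 1/(1887445/12099)) + 2789) = 77400/((-23685 + 12099/1887445) + 2789) = 77400/(-44704122726/1887445 + 2789) = 77400/(-39440038621/1887445) = 77400*(-1887445/39440038621) = -146088243000/39440038621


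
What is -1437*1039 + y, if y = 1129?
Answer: -1491914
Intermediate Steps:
-1437*1039 + y = -1437*1039 + 1129 = -1493043 + 1129 = -1491914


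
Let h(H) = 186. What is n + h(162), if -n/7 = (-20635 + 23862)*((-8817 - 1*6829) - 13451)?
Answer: 657272319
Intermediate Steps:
n = 657272133 (n = -7*(-20635 + 23862)*((-8817 - 1*6829) - 13451) = -22589*((-8817 - 6829) - 13451) = -22589*(-15646 - 13451) = -22589*(-29097) = -7*(-93896019) = 657272133)
n + h(162) = 657272133 + 186 = 657272319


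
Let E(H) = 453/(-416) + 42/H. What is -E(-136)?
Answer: 9885/7072 ≈ 1.3978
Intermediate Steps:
E(H) = -453/416 + 42/H (E(H) = 453*(-1/416) + 42/H = -453/416 + 42/H)
-E(-136) = -(-453/416 + 42/(-136)) = -(-453/416 + 42*(-1/136)) = -(-453/416 - 21/68) = -1*(-9885/7072) = 9885/7072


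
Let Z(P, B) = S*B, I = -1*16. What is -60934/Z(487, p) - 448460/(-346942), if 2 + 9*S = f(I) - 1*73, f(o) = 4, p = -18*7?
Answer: -5173698647/86215087 ≈ -60.009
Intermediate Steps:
I = -16
p = -126
S = -71/9 (S = -2/9 + (4 - 1*73)/9 = -2/9 + (4 - 73)/9 = -2/9 + (⅑)*(-69) = -2/9 - 23/3 = -71/9 ≈ -7.8889)
Z(P, B) = -71*B/9
-60934/Z(487, p) - 448460/(-346942) = -60934/((-71/9*(-126))) - 448460/(-346942) = -60934/994 - 448460*(-1/346942) = -60934*1/994 + 224230/173471 = -30467/497 + 224230/173471 = -5173698647/86215087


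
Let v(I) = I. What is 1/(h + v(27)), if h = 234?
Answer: 1/261 ≈ 0.0038314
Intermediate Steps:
1/(h + v(27)) = 1/(234 + 27) = 1/261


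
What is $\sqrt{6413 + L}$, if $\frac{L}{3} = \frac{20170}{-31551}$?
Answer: $\frac{\sqrt{709112416467}}{10517} \approx 80.069$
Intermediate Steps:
$L = - \frac{20170}{10517}$ ($L = 3 \frac{20170}{-31551} = 3 \cdot 20170 \left(- \frac{1}{31551}\right) = 3 \left(- \frac{20170}{31551}\right) = - \frac{20170}{10517} \approx -1.9178$)
$\sqrt{6413 + L} = \sqrt{6413 - \frac{20170}{10517}} = \sqrt{\frac{67425351}{10517}} = \frac{\sqrt{709112416467}}{10517}$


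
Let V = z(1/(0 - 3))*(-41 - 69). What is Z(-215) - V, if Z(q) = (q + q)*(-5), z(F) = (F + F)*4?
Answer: 5570/3 ≈ 1856.7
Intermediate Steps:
z(F) = 8*F (z(F) = (2*F)*4 = 8*F)
V = 880/3 (V = (8/(0 - 3))*(-41 - 69) = (8/(-3))*(-110) = (8*(-⅓))*(-110) = -8/3*(-110) = 880/3 ≈ 293.33)
Z(q) = -10*q (Z(q) = (2*q)*(-5) = -10*q)
Z(-215) - V = -10*(-215) - 1*880/3 = 2150 - 880/3 = 5570/3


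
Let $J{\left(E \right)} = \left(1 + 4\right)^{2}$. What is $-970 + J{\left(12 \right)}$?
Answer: $-945$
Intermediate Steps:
$J{\left(E \right)} = 25$ ($J{\left(E \right)} = 5^{2} = 25$)
$-970 + J{\left(12 \right)} = -970 + 25 = -945$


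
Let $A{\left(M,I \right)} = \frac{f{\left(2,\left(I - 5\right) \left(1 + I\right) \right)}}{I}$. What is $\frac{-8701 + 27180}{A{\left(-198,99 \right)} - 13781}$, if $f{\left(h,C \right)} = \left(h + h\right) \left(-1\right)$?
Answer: $- \frac{1829421}{1364323} \approx -1.3409$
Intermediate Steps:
$f{\left(h,C \right)} = - 2 h$ ($f{\left(h,C \right)} = 2 h \left(-1\right) = - 2 h$)
$A{\left(M,I \right)} = - \frac{4}{I}$ ($A{\left(M,I \right)} = \frac{\left(-2\right) 2}{I} = - \frac{4}{I}$)
$\frac{-8701 + 27180}{A{\left(-198,99 \right)} - 13781} = \frac{-8701 + 27180}{- \frac{4}{99} - 13781} = \frac{18479}{\left(-4\right) \frac{1}{99} - 13781} = \frac{18479}{- \frac{4}{99} - 13781} = \frac{18479}{- \frac{1364323}{99}} = 18479 \left(- \frac{99}{1364323}\right) = - \frac{1829421}{1364323}$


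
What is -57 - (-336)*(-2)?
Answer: -729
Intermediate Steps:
-57 - (-336)*(-2) = -57 - 112*6 = -57 - 672 = -729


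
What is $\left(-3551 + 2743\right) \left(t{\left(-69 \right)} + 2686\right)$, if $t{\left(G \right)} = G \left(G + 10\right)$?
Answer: $-5459656$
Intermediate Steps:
$t{\left(G \right)} = G \left(10 + G\right)$
$\left(-3551 + 2743\right) \left(t{\left(-69 \right)} + 2686\right) = \left(-3551 + 2743\right) \left(- 69 \left(10 - 69\right) + 2686\right) = - 808 \left(\left(-69\right) \left(-59\right) + 2686\right) = - 808 \left(4071 + 2686\right) = \left(-808\right) 6757 = -5459656$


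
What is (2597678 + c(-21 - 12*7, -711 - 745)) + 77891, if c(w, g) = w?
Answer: 2675464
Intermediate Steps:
(2597678 + c(-21 - 12*7, -711 - 745)) + 77891 = (2597678 + (-21 - 12*7)) + 77891 = (2597678 + (-21 - 84)) + 77891 = (2597678 - 105) + 77891 = 2597573 + 77891 = 2675464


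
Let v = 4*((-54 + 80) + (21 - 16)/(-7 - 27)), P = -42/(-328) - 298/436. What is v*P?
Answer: -8727591/151946 ≈ -57.439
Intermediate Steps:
P = -9929/17876 (P = -42*(-1/328) - 298*1/436 = 21/164 - 149/218 = -9929/17876 ≈ -0.55544)
v = 1758/17 (v = 4*(26 + 5/(-34)) = 4*(26 + 5*(-1/34)) = 4*(26 - 5/34) = 4*(879/34) = 1758/17 ≈ 103.41)
v*P = (1758/17)*(-9929/17876) = -8727591/151946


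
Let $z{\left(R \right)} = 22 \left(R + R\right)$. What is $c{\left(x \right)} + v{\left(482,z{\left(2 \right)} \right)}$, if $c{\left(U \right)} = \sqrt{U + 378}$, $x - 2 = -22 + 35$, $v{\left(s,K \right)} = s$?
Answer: $482 + \sqrt{393} \approx 501.82$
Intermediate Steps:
$z{\left(R \right)} = 44 R$ ($z{\left(R \right)} = 22 \cdot 2 R = 44 R$)
$x = 15$ ($x = 2 + \left(-22 + 35\right) = 2 + 13 = 15$)
$c{\left(U \right)} = \sqrt{378 + U}$
$c{\left(x \right)} + v{\left(482,z{\left(2 \right)} \right)} = \sqrt{378 + 15} + 482 = \sqrt{393} + 482 = 482 + \sqrt{393}$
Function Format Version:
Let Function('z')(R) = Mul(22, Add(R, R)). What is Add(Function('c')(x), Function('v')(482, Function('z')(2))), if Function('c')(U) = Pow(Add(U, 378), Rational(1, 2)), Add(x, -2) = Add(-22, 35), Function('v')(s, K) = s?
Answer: Add(482, Pow(393, Rational(1, 2))) ≈ 501.82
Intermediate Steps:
Function('z')(R) = Mul(44, R) (Function('z')(R) = Mul(22, Mul(2, R)) = Mul(44, R))
x = 15 (x = Add(2, Add(-22, 35)) = Add(2, 13) = 15)
Function('c')(U) = Pow(Add(378, U), Rational(1, 2))
Add(Function('c')(x), Function('v')(482, Function('z')(2))) = Add(Pow(Add(378, 15), Rational(1, 2)), 482) = Add(Pow(393, Rational(1, 2)), 482) = Add(482, Pow(393, Rational(1, 2)))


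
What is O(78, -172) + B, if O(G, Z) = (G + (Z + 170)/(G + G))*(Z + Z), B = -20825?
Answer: -1858451/39 ≈ -47653.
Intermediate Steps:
O(G, Z) = 2*Z*(G + (170 + Z)/(2*G)) (O(G, Z) = (G + (170 + Z)/((2*G)))*(2*Z) = (G + (170 + Z)*(1/(2*G)))*(2*Z) = (G + (170 + Z)/(2*G))*(2*Z) = 2*Z*(G + (170 + Z)/(2*G)))
O(78, -172) + B = -172*(170 - 172 + 2*78**2)/78 - 20825 = -172*1/78*(170 - 172 + 2*6084) - 20825 = -172*1/78*(170 - 172 + 12168) - 20825 = -172*1/78*12166 - 20825 = -1046276/39 - 20825 = -1858451/39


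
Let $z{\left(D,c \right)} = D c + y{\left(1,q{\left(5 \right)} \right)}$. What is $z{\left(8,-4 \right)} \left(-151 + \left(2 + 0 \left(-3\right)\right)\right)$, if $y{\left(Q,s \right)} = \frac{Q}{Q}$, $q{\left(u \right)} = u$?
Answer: $4619$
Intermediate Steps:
$y{\left(Q,s \right)} = 1$
$z{\left(D,c \right)} = 1 + D c$ ($z{\left(D,c \right)} = D c + 1 = 1 + D c$)
$z{\left(8,-4 \right)} \left(-151 + \left(2 + 0 \left(-3\right)\right)\right) = \left(1 + 8 \left(-4\right)\right) \left(-151 + \left(2 + 0 \left(-3\right)\right)\right) = \left(1 - 32\right) \left(-151 + \left(2 + 0\right)\right) = - 31 \left(-151 + 2\right) = \left(-31\right) \left(-149\right) = 4619$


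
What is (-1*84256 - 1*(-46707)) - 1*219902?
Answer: -257451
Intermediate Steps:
(-1*84256 - 1*(-46707)) - 1*219902 = (-84256 + 46707) - 219902 = -37549 - 219902 = -257451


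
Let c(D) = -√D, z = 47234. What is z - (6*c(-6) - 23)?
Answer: 47257 + 6*I*√6 ≈ 47257.0 + 14.697*I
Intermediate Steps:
z - (6*c(-6) - 23) = 47234 - (6*(-√(-6)) - 23) = 47234 - (6*(-I*√6) - 23) = 47234 - (-6*I*√6 - 23) = 47234 - (-23 - 6*I*√6) = 47234 + (23 + 6*I*√6) = 47257 + 6*I*√6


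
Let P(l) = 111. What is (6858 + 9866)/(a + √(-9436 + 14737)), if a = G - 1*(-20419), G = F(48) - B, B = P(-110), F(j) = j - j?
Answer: 339630992/412409563 - 50172*√589/412409563 ≈ 0.82058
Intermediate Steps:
F(j) = 0
B = 111
G = -111 (G = 0 - 1*111 = 0 - 111 = -111)
a = 20308 (a = -111 - 1*(-20419) = -111 + 20419 = 20308)
(6858 + 9866)/(a + √(-9436 + 14737)) = (6858 + 9866)/(20308 + √(-9436 + 14737)) = 16724/(20308 + √5301) = 16724/(20308 + 3*√589)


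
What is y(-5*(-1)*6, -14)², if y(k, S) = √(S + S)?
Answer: -28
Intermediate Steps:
y(k, S) = √2*√S (y(k, S) = √(2*S) = √2*√S)
y(-5*(-1)*6, -14)² = (√2*√(-14))² = (√2*(I*√14))² = (2*I*√7)² = -28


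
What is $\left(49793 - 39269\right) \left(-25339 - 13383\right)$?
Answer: $-407510328$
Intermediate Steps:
$\left(49793 - 39269\right) \left(-25339 - 13383\right) = 10524 \left(-38722\right) = -407510328$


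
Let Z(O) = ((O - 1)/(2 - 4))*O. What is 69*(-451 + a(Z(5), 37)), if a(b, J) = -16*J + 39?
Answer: -69276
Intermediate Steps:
Z(O) = O*(1/2 - O/2) (Z(O) = ((-1 + O)/(-2))*O = ((-1 + O)*(-1/2))*O = (1/2 - O/2)*O = O*(1/2 - O/2))
a(b, J) = 39 - 16*J
69*(-451 + a(Z(5), 37)) = 69*(-451 + (39 - 16*37)) = 69*(-451 + (39 - 592)) = 69*(-451 - 553) = 69*(-1004) = -69276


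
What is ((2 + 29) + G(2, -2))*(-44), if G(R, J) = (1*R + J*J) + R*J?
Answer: -1452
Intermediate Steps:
G(R, J) = R + J² + J*R (G(R, J) = (R + J²) + J*R = R + J² + J*R)
((2 + 29) + G(2, -2))*(-44) = ((2 + 29) + (2 + (-2)² - 2*2))*(-44) = (31 + (2 + 4 - 4))*(-44) = (31 + 2)*(-44) = 33*(-44) = -1452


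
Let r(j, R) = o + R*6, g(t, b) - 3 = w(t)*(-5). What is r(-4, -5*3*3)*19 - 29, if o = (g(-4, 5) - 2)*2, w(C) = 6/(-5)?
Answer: -4893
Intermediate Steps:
w(C) = -6/5 (w(C) = 6*(-1/5) = -6/5)
g(t, b) = 9 (g(t, b) = 3 - 6/5*(-5) = 3 + 6 = 9)
o = 14 (o = (9 - 2)*2 = 7*2 = 14)
r(j, R) = 14 + 6*R (r(j, R) = 14 + R*6 = 14 + 6*R)
r(-4, -5*3*3)*19 - 29 = (14 + 6*(-5*3*3))*19 - 29 = (14 + 6*(-15*3))*19 - 29 = (14 + 6*(-45))*19 - 29 = (14 - 270)*19 - 29 = -256*19 - 29 = -4864 - 29 = -4893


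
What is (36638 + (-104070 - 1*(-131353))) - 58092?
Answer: 5829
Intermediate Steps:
(36638 + (-104070 - 1*(-131353))) - 58092 = (36638 + (-104070 + 131353)) - 58092 = (36638 + 27283) - 58092 = 63921 - 58092 = 5829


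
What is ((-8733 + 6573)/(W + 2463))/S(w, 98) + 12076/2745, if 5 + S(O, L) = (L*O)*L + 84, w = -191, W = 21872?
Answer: 21561613934612/4901178337155 ≈ 4.3993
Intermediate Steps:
S(O, L) = 79 + O*L² (S(O, L) = -5 + ((L*O)*L + 84) = -5 + (O*L² + 84) = -5 + (84 + O*L²) = 79 + O*L²)
((-8733 + 6573)/(W + 2463))/S(w, 98) + 12076/2745 = ((-8733 + 6573)/(21872 + 2463))/(79 - 191*98²) + 12076/2745 = (-2160/24335)/(79 - 191*9604) + 12076*(1/2745) = (-2160*1/24335)/(79 - 1834364) + 12076/2745 = -432/4867/(-1834285) + 12076/2745 = -432/4867*(-1/1834285) + 12076/2745 = 432/8927465095 + 12076/2745 = 21561613934612/4901178337155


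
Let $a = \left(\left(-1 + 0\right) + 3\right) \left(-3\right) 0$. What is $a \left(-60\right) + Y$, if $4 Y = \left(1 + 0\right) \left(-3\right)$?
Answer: $- \frac{3}{4} \approx -0.75$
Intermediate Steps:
$Y = - \frac{3}{4}$ ($Y = \frac{\left(1 + 0\right) \left(-3\right)}{4} = \frac{1 \left(-3\right)}{4} = \frac{1}{4} \left(-3\right) = - \frac{3}{4} \approx -0.75$)
$a = 0$ ($a = \left(-1 + 3\right) \left(-3\right) 0 = 2 \left(-3\right) 0 = \left(-6\right) 0 = 0$)
$a \left(-60\right) + Y = 0 \left(-60\right) - \frac{3}{4} = 0 - \frac{3}{4} = - \frac{3}{4}$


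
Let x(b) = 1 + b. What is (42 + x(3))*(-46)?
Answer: -2116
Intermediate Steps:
(42 + x(3))*(-46) = (42 + (1 + 3))*(-46) = (42 + 4)*(-46) = 46*(-46) = -2116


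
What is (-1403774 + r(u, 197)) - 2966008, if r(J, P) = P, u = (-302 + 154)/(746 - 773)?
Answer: -4369585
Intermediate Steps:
u = 148/27 (u = -148/(-27) = -148*(-1/27) = 148/27 ≈ 5.4815)
(-1403774 + r(u, 197)) - 2966008 = (-1403774 + 197) - 2966008 = -1403577 - 2966008 = -4369585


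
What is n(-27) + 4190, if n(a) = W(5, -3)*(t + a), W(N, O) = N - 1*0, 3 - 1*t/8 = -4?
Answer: 4335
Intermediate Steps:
t = 56 (t = 24 - 8*(-4) = 24 + 32 = 56)
W(N, O) = N (W(N, O) = N + 0 = N)
n(a) = 280 + 5*a (n(a) = 5*(56 + a) = 280 + 5*a)
n(-27) + 4190 = (280 + 5*(-27)) + 4190 = (280 - 135) + 4190 = 145 + 4190 = 4335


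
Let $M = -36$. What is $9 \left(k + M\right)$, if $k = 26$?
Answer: $-90$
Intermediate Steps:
$9 \left(k + M\right) = 9 \left(26 - 36\right) = 9 \left(-10\right) = -90$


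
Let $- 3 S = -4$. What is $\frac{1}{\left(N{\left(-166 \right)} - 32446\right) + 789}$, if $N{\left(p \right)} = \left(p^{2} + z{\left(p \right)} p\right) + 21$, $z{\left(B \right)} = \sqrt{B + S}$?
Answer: $- \frac{1530}{7943983} + \frac{83 i \sqrt{1482}}{31775932} \approx -0.0001926 + 0.00010056 i$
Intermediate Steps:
$S = \frac{4}{3}$ ($S = \left(- \frac{1}{3}\right) \left(-4\right) = \frac{4}{3} \approx 1.3333$)
$z{\left(B \right)} = \sqrt{\frac{4}{3} + B}$ ($z{\left(B \right)} = \sqrt{B + \frac{4}{3}} = \sqrt{\frac{4}{3} + B}$)
$N{\left(p \right)} = 21 + p^{2} + \frac{p \sqrt{12 + 9 p}}{3}$ ($N{\left(p \right)} = \left(p^{2} + \frac{\sqrt{12 + 9 p}}{3} p\right) + 21 = \left(p^{2} + \frac{p \sqrt{12 + 9 p}}{3}\right) + 21 = 21 + p^{2} + \frac{p \sqrt{12 + 9 p}}{3}$)
$\frac{1}{\left(N{\left(-166 \right)} - 32446\right) + 789} = \frac{1}{\left(\left(21 + \left(-166\right)^{2} + \frac{1}{3} \left(-166\right) \sqrt{12 + 9 \left(-166\right)}\right) - 32446\right) + 789} = \frac{1}{\left(\left(21 + 27556 + \frac{1}{3} \left(-166\right) \sqrt{12 - 1494}\right) - 32446\right) + 789} = \frac{1}{\left(\left(21 + 27556 + \frac{1}{3} \left(-166\right) \sqrt{-1482}\right) - 32446\right) + 789} = \frac{1}{\left(\left(21 + 27556 + \frac{1}{3} \left(-166\right) i \sqrt{1482}\right) - 32446\right) + 789} = \frac{1}{\left(\left(21 + 27556 - \frac{166 i \sqrt{1482}}{3}\right) - 32446\right) + 789} = \frac{1}{\left(\left(27577 - \frac{166 i \sqrt{1482}}{3}\right) - 32446\right) + 789} = \frac{1}{\left(-4869 - \frac{166 i \sqrt{1482}}{3}\right) + 789} = \frac{1}{-4080 - \frac{166 i \sqrt{1482}}{3}}$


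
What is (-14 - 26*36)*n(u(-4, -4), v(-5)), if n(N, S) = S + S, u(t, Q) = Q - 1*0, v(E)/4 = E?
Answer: 38000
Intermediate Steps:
v(E) = 4*E
u(t, Q) = Q (u(t, Q) = Q + 0 = Q)
n(N, S) = 2*S
(-14 - 26*36)*n(u(-4, -4), v(-5)) = (-14 - 26*36)*(2*(4*(-5))) = (-14 - 936)*(2*(-20)) = -950*(-40) = 38000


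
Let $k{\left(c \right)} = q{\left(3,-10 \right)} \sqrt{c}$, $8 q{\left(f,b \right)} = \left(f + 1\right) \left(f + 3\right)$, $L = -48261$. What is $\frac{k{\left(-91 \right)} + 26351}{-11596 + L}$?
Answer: $- \frac{26351}{59857} - \frac{3 i \sqrt{91}}{59857} \approx -0.44023 - 0.00047811 i$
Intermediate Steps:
$q{\left(f,b \right)} = \frac{\left(1 + f\right) \left(3 + f\right)}{8}$ ($q{\left(f,b \right)} = \frac{\left(f + 1\right) \left(f + 3\right)}{8} = \frac{\left(1 + f\right) \left(3 + f\right)}{8}$)
$k{\left(c \right)} = 3 \sqrt{c}$ ($k{\left(c \right)} = \left(\frac{3}{8} + \frac{1}{2} \cdot 3 + \frac{3^{2}}{8}\right) \sqrt{c} = \left(\frac{3}{8} + \frac{3}{2} + \frac{1}{8} \cdot 9\right) \sqrt{c} = \left(\frac{3}{8} + \frac{3}{2} + \frac{9}{8}\right) \sqrt{c} = 3 \sqrt{c}$)
$\frac{k{\left(-91 \right)} + 26351}{-11596 + L} = \frac{3 \sqrt{-91} + 26351}{-11596 - 48261} = \frac{3 i \sqrt{91} + 26351}{-59857} = \left(3 i \sqrt{91} + 26351\right) \left(- \frac{1}{59857}\right) = \left(26351 + 3 i \sqrt{91}\right) \left(- \frac{1}{59857}\right) = - \frac{26351}{59857} - \frac{3 i \sqrt{91}}{59857}$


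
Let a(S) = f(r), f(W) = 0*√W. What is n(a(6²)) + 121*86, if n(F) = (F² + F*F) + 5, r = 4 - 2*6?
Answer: 10411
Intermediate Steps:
r = -8 (r = 4 - 12 = -8)
f(W) = 0
a(S) = 0
n(F) = 5 + 2*F² (n(F) = (F² + F²) + 5 = 2*F² + 5 = 5 + 2*F²)
n(a(6²)) + 121*86 = (5 + 2*0²) + 121*86 = (5 + 2*0) + 10406 = (5 + 0) + 10406 = 5 + 10406 = 10411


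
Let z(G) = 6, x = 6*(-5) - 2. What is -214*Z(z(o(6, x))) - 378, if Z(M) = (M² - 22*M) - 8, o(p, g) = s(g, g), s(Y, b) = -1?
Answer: 21878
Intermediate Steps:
x = -32 (x = -30 - 2 = -32)
o(p, g) = -1
Z(M) = -8 + M² - 22*M
-214*Z(z(o(6, x))) - 378 = -214*(-8 + 6² - 22*6) - 378 = -214*(-8 + 36 - 132) - 378 = -214*(-104) - 378 = 22256 - 378 = 21878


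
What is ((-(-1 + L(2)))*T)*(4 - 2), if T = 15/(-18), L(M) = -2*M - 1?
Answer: -10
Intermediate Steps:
L(M) = -1 - 2*M
T = -⅚ (T = 15*(-1/18) = -⅚ ≈ -0.83333)
((-(-1 + L(2)))*T)*(4 - 2) = (-(-1 + (-1 - 2*2))*(-⅚))*(4 - 2) = (-(-1 + (-1 - 4))*(-⅚))*2 = (-(-1 - 5)*(-⅚))*2 = (-1*(-6)*(-⅚))*2 = (6*(-⅚))*2 = -5*2 = -10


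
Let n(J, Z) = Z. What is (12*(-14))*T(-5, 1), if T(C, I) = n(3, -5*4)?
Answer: 3360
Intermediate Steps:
T(C, I) = -20 (T(C, I) = -5*4 = -20)
(12*(-14))*T(-5, 1) = (12*(-14))*(-20) = -168*(-20) = 3360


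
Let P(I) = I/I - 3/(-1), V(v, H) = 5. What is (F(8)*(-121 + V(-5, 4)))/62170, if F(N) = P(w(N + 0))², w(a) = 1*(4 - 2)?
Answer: -928/31085 ≈ -0.029854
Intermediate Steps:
w(a) = 2 (w(a) = 1*2 = 2)
P(I) = 4 (P(I) = 1 - 3*(-1) = 1 + 3 = 4)
F(N) = 16 (F(N) = 4² = 16)
(F(8)*(-121 + V(-5, 4)))/62170 = (16*(-121 + 5))/62170 = (16*(-116))*(1/62170) = -1856*1/62170 = -928/31085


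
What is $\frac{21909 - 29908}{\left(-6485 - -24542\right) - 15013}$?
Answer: $- \frac{7999}{3044} \approx -2.6278$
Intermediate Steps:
$\frac{21909 - 29908}{\left(-6485 - -24542\right) - 15013} = - \frac{7999}{\left(-6485 + 24542\right) - 15013} = - \frac{7999}{18057 - 15013} = - \frac{7999}{3044}$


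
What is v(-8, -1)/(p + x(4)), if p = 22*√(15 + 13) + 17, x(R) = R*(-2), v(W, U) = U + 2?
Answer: -9/13471 + 44*√7/13471 ≈ 0.0079737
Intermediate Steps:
v(W, U) = 2 + U
x(R) = -2*R
p = 17 + 44*√7 (p = 22*√28 + 17 = 22*(2*√7) + 17 = 44*√7 + 17 = 17 + 44*√7 ≈ 133.41)
v(-8, -1)/(p + x(4)) = (2 - 1)/((17 + 44*√7) - 2*4) = 1/((17 + 44*√7) - 8) = 1/(9 + 44*√7)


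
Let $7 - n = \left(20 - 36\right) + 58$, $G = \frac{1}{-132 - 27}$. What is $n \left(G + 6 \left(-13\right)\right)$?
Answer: $\frac{434105}{159} \approx 2730.2$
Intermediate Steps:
$G = - \frac{1}{159}$ ($G = \frac{1}{-159} = - \frac{1}{159} \approx -0.0062893$)
$n = -35$ ($n = 7 - \left(\left(20 - 36\right) + 58\right) = 7 - \left(-16 + 58\right) = 7 - 42 = -35$)
$n \left(G + 6 \left(-13\right)\right) = - 35 \left(- \frac{1}{159} + 6 \left(-13\right)\right) = - 35 \left(- \frac{1}{159} - 78\right) = \left(-35\right) \left(- \frac{12403}{159}\right) = \frac{434105}{159}$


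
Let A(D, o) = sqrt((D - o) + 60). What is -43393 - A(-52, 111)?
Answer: -43393 - I*sqrt(103) ≈ -43393.0 - 10.149*I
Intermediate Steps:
A(D, o) = sqrt(60 + D - o)
-43393 - A(-52, 111) = -43393 - sqrt(60 - 52 - 1*111) = -43393 - sqrt(60 - 52 - 111) = -43393 - sqrt(-103) = -43393 - I*sqrt(103)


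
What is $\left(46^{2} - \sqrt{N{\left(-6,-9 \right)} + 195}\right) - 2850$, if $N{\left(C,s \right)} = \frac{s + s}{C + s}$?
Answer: $-734 - \frac{3 \sqrt{545}}{5} \approx -748.01$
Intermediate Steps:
$N{\left(C,s \right)} = \frac{2 s}{C + s}$
$\left(46^{2} - \sqrt{N{\left(-6,-9 \right)} + 195}\right) - 2850 = \left(46^{2} - \sqrt{2 \left(-9\right) \frac{1}{-6 - 9} + 195}\right) - 2850 = \left(2116 - \sqrt{2 \left(-9\right) \frac{1}{-15} + 195}\right) - 2850 = \left(2116 - \sqrt{2 \left(-9\right) \left(- \frac{1}{15}\right) + 195}\right) - 2850 = \left(2116 - \sqrt{\frac{6}{5} + 195}\right) - 2850 = \left(2116 - \sqrt{\frac{981}{5}}\right) - 2850 = \left(2116 - \frac{3 \sqrt{545}}{5}\right) - 2850 = -734 - \frac{3 \sqrt{545}}{5}$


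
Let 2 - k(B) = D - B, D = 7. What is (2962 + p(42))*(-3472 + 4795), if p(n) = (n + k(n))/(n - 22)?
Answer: 78479037/20 ≈ 3.9240e+6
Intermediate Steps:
k(B) = -5 + B (k(B) = 2 - (7 - B) = 2 + (-7 + B) = -5 + B)
p(n) = (-5 + 2*n)/(-22 + n) (p(n) = (n + (-5 + n))/(n - 22) = (-5 + 2*n)/(-22 + n))
(2962 + p(42))*(-3472 + 4795) = (2962 + (-5 + 2*42)/(-22 + 42))*(-3472 + 4795) = (2962 + (-5 + 84)/20)*1323 = (2962 + (1/20)*79)*1323 = (2962 + 79/20)*1323 = (59319/20)*1323 = 78479037/20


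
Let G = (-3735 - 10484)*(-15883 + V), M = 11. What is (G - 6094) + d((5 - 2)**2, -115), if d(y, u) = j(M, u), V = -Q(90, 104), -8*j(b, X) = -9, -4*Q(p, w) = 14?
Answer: 1806276141/8 ≈ 2.2578e+8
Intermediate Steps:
Q(p, w) = -7/2 (Q(p, w) = -1/4*14 = -7/2)
j(b, X) = 9/8 (j(b, X) = -1/8*(-9) = 9/8)
V = 7/2 (V = -1*(-7/2) = 7/2 ≈ 3.5000)
d(y, u) = 9/8
G = 451581221/2 (G = (-3735 - 10484)*(-15883 + 7/2) = -14219*(-31759/2) = 451581221/2 ≈ 2.2579e+8)
(G - 6094) + d((5 - 2)**2, -115) = (451581221/2 - 6094) + 9/8 = 451569033/2 + 9/8 = 1806276141/8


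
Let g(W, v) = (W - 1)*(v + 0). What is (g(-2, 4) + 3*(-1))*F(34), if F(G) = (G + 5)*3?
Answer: -1755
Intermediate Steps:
g(W, v) = v*(-1 + W) (g(W, v) = (-1 + W)*v = v*(-1 + W))
F(G) = 15 + 3*G (F(G) = (5 + G)*3 = 15 + 3*G)
(g(-2, 4) + 3*(-1))*F(34) = (4*(-1 - 2) + 3*(-1))*(15 + 3*34) = (4*(-3) - 3)*(15 + 102) = (-12 - 3)*117 = -15*117 = -1755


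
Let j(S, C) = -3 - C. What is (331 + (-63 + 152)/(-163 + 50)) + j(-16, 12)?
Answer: 35619/113 ≈ 315.21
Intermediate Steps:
(331 + (-63 + 152)/(-163 + 50)) + j(-16, 12) = (331 + (-63 + 152)/(-163 + 50)) + (-3 - 1*12) = (331 + 89/(-113)) + (-3 - 12) = (331 + 89*(-1/113)) - 15 = (331 - 89/113) - 15 = 37314/113 - 15 = 35619/113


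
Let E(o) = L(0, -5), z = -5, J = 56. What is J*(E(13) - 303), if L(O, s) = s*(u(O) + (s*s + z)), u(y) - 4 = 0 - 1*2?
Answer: -23128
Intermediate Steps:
u(y) = 2 (u(y) = 4 + (0 - 1*2) = 4 + (0 - 2) = 4 - 2 = 2)
L(O, s) = s*(-3 + s**2) (L(O, s) = s*(2 + (s*s - 5)) = s*(2 + (s**2 - 5)) = s*(2 + (-5 + s**2)) = s*(-3 + s**2))
E(o) = -110 (E(o) = -5*(-3 + (-5)**2) = -5*(-3 + 25) = -5*22 = -110)
J*(E(13) - 303) = 56*(-110 - 303) = 56*(-413) = -23128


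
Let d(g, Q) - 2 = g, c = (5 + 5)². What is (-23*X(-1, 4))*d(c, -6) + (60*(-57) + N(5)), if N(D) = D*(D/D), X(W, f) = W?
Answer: -1069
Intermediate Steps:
N(D) = D (N(D) = D*1 = D)
c = 100 (c = 10² = 100)
d(g, Q) = 2 + g
(-23*X(-1, 4))*d(c, -6) + (60*(-57) + N(5)) = (-23*(-1))*(2 + 100) + (60*(-57) + 5) = 23*102 + (-3420 + 5) = 2346 - 3415 = -1069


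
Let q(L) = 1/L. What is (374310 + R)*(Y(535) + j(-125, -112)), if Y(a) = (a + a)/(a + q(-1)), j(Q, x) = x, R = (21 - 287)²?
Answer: -13071143354/267 ≈ -4.8956e+7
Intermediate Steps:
R = 70756 (R = (-266)² = 70756)
Y(a) = 2*a/(-1 + a) (Y(a) = (a + a)/(a + 1/(-1)) = (2*a)/(a - 1) = (2*a)/(-1 + a) = 2*a/(-1 + a))
(374310 + R)*(Y(535) + j(-125, -112)) = (374310 + 70756)*(2*535/(-1 + 535) - 112) = 445066*(2*535/534 - 112) = 445066*(2*535*(1/534) - 112) = 445066*(535/267 - 112) = 445066*(-29369/267) = -13071143354/267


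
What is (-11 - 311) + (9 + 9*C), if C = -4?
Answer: -349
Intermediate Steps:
(-11 - 311) + (9 + 9*C) = (-11 - 311) + (9 + 9*(-4)) = -322 + (9 - 36) = -322 - 27 = -349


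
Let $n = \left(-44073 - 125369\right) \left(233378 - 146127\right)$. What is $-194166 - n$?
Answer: $14783789776$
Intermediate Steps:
$n = -14783983942$ ($n = \left(-169442\right) 87251 = -14783983942$)
$-194166 - n = -194166 - -14783983942 = -194166 + 14783983942 = 14783789776$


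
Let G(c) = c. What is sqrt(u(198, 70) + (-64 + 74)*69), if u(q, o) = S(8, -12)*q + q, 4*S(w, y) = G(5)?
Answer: sqrt(4542)/2 ≈ 33.697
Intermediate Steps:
S(w, y) = 5/4 (S(w, y) = (1/4)*5 = 5/4)
u(q, o) = 9*q/4 (u(q, o) = 5*q/4 + q = 9*q/4)
sqrt(u(198, 70) + (-64 + 74)*69) = sqrt((9/4)*198 + (-64 + 74)*69) = sqrt(891/2 + 10*69) = sqrt(891/2 + 690) = sqrt(2271/2) = sqrt(4542)/2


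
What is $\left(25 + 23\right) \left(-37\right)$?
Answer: $-1776$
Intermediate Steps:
$\left(25 + 23\right) \left(-37\right) = 48 \left(-37\right) = -1776$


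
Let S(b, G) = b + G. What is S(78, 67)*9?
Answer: 1305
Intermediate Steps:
S(b, G) = G + b
S(78, 67)*9 = (67 + 78)*9 = 145*9 = 1305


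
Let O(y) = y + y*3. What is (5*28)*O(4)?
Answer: 2240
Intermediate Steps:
O(y) = 4*y (O(y) = y + 3*y = 4*y)
(5*28)*O(4) = (5*28)*(4*4) = 140*16 = 2240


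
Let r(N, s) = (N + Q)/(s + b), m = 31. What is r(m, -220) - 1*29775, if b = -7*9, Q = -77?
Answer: -8426279/283 ≈ -29775.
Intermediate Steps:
b = -63
r(N, s) = (-77 + N)/(-63 + s) (r(N, s) = (N - 77)/(s - 63) = (-77 + N)/(-63 + s))
r(m, -220) - 1*29775 = (-77 + 31)/(-63 - 220) - 1*29775 = -46/(-283) - 29775 = -1/283*(-46) - 29775 = 46/283 - 29775 = -8426279/283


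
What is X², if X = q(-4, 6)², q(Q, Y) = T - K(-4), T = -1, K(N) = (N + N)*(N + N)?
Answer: 17850625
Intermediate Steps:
K(N) = 4*N² (K(N) = (2*N)*(2*N) = 4*N²)
q(Q, Y) = -65 (q(Q, Y) = -1 - 4*(-4)² = -1 - 4*16 = -1 - 1*64 = -1 - 64 = -65)
X = 4225 (X = (-65)² = 4225)
X² = 4225² = 17850625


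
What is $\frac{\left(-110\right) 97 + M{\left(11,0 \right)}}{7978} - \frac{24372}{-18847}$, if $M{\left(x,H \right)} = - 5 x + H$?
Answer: $- \frac{7694259}{150361366} \approx -0.051172$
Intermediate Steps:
$M{\left(x,H \right)} = H - 5 x$
$\frac{\left(-110\right) 97 + M{\left(11,0 \right)}}{7978} - \frac{24372}{-18847} = \frac{\left(-110\right) 97 + \left(0 - 55\right)}{7978} - \frac{24372}{-18847} = \left(-10670 + \left(0 - 55\right)\right) \frac{1}{7978} - - \frac{24372}{18847} = \left(-10670 - 55\right) \frac{1}{7978} + \frac{24372}{18847} = \left(-10725\right) \frac{1}{7978} + \frac{24372}{18847} = - \frac{10725}{7978} + \frac{24372}{18847} = - \frac{7694259}{150361366}$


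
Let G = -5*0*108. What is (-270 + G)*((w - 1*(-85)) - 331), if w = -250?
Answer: 133920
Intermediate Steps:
G = 0 (G = 0*108 = 0)
(-270 + G)*((w - 1*(-85)) - 331) = (-270 + 0)*((-250 - 1*(-85)) - 331) = -270*((-250 + 85) - 331) = -270*(-165 - 331) = -270*(-496) = 133920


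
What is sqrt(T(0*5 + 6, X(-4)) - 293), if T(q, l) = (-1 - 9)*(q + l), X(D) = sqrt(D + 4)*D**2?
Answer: I*sqrt(353) ≈ 18.788*I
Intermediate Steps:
X(D) = D**2*sqrt(4 + D) (X(D) = sqrt(4 + D)*D**2 = D**2*sqrt(4 + D))
T(q, l) = -10*l - 10*q (T(q, l) = -10*(l + q) = -10*l - 10*q)
sqrt(T(0*5 + 6, X(-4)) - 293) = sqrt((-10*(-4)**2*sqrt(4 - 4) - 10*(0*5 + 6)) - 293) = sqrt((-160*sqrt(0) - 10*(0 + 6)) - 293) = sqrt((-160*0 - 10*6) - 293) = sqrt((-10*0 - 60) - 293) = sqrt((0 - 60) - 293) = sqrt(-60 - 293) = sqrt(-353) = I*sqrt(353)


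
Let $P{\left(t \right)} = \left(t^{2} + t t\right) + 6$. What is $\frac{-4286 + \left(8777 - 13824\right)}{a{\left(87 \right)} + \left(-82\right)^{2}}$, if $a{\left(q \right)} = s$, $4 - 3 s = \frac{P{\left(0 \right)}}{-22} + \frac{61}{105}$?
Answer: $- \frac{32338845}{23302924} \approx -1.3878$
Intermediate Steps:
$P{\left(t \right)} = 6 + 2 t^{2}$ ($P{\left(t \right)} = \left(t^{2} + t^{2}\right) + 6 = 2 t^{2} + 6 = 6 + 2 t^{2}$)
$s = \frac{4264}{3465}$ ($s = \frac{4}{3} - \frac{\frac{6 + 2 \cdot 0^{2}}{-22} + \frac{61}{105}}{3} = \frac{4}{3} - \frac{\left(6 + 2 \cdot 0\right) \left(- \frac{1}{22}\right) + 61 \cdot \frac{1}{105}}{3} = \frac{4}{3} - \frac{\left(6 + 0\right) \left(- \frac{1}{22}\right) + \frac{61}{105}}{3} = \frac{4}{3} - \frac{6 \left(- \frac{1}{22}\right) + \frac{61}{105}}{3} = \frac{4}{3} - \frac{- \frac{3}{11} + \frac{61}{105}}{3} = \frac{4}{3} - \frac{356}{3465} = \frac{4264}{3465} \approx 1.2306$)
$a{\left(q \right)} = \frac{4264}{3465}$
$\frac{-4286 + \left(8777 - 13824\right)}{a{\left(87 \right)} + \left(-82\right)^{2}} = \frac{-4286 + \left(8777 - 13824\right)}{\frac{4264}{3465} + \left(-82\right)^{2}} = \frac{-4286 + \left(8777 - 13824\right)}{\frac{4264}{3465} + 6724} = \frac{-4286 - 5047}{\frac{23302924}{3465}} = \left(-9333\right) \frac{3465}{23302924} = - \frac{32338845}{23302924}$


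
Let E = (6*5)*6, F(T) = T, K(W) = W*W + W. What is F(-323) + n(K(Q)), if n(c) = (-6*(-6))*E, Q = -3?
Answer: 6157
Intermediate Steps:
K(W) = W + W**2 (K(W) = W**2 + W = W + W**2)
E = 180 (E = 30*6 = 180)
n(c) = 6480 (n(c) = -6*(-6)*180 = 36*180 = 6480)
F(-323) + n(K(Q)) = -323 + 6480 = 6157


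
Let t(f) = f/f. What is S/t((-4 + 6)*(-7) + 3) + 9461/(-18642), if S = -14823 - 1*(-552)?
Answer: -266049443/18642 ≈ -14272.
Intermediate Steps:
S = -14271 (S = -14823 + 552 = -14271)
t(f) = 1
S/t((-4 + 6)*(-7) + 3) + 9461/(-18642) = -14271/1 + 9461/(-18642) = -14271*1 + 9461*(-1/18642) = -14271 - 9461/18642 = -266049443/18642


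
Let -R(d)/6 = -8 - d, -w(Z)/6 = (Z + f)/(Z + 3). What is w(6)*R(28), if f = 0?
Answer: -864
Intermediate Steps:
w(Z) = -6*Z/(3 + Z) (w(Z) = -6*(Z + 0)/(Z + 3) = -6*Z/(3 + Z))
R(d) = 48 + 6*d (R(d) = -6*(-8 - d) = 48 + 6*d)
w(6)*R(28) = (-6*6/(3 + 6))*(48 + 6*28) = (-6*6/9)*(48 + 168) = -6*6*⅑*216 = -4*216 = -864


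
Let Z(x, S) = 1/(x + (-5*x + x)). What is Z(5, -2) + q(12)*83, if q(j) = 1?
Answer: 1244/15 ≈ 82.933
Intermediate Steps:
Z(x, S) = -1/(3*x) (Z(x, S) = 1/(x - 4*x) = 1/(-3*x) = -1/(3*x))
Z(5, -2) + q(12)*83 = -⅓/5 + 1*83 = -⅓*⅕ + 83 = -1/15 + 83 = 1244/15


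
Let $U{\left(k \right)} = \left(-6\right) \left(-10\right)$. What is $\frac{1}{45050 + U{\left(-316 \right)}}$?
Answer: $\frac{1}{45110} \approx 2.2168 \cdot 10^{-5}$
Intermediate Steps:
$U{\left(k \right)} = 60$
$\frac{1}{45050 + U{\left(-316 \right)}} = \frac{1}{45050 + 60} = \frac{1}{45110}$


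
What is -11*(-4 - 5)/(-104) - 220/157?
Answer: -38423/16328 ≈ -2.3532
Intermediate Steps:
-11*(-4 - 5)/(-104) - 220/157 = -11*(-9)*(-1/104) - 220*1/157 = 99*(-1/104) - 220/157 = -99/104 - 220/157 = -38423/16328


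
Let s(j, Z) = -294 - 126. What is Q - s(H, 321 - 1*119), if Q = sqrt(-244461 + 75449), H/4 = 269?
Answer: 420 + 2*I*sqrt(42253) ≈ 420.0 + 411.11*I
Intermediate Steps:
H = 1076 (H = 4*269 = 1076)
Q = 2*I*sqrt(42253) (Q = sqrt(-169012) = 2*I*sqrt(42253) ≈ 411.11*I)
s(j, Z) = -420
Q - s(H, 321 - 1*119) = 2*I*sqrt(42253) - 1*(-420) = 2*I*sqrt(42253) + 420 = 420 + 2*I*sqrt(42253)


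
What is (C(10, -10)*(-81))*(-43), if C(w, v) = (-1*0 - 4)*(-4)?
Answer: 55728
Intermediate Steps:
C(w, v) = 16 (C(w, v) = (0 - 4)*(-4) = -4*(-4) = 16)
(C(10, -10)*(-81))*(-43) = (16*(-81))*(-43) = -1296*(-43) = 55728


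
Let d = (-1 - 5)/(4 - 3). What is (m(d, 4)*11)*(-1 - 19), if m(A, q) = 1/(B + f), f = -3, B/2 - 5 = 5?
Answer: -220/17 ≈ -12.941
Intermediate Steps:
B = 20 (B = 10 + 2*5 = 10 + 10 = 20)
d = -6 (d = -6/1 = -6*1 = -6)
m(A, q) = 1/17 (m(A, q) = 1/(20 - 3) = 1/17)
(m(d, 4)*11)*(-1 - 19) = ((1/17)*11)*(-1 - 19) = (11/17)*(-20) = -220/17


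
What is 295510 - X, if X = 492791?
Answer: -197281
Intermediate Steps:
295510 - X = 295510 - 1*492791 = 295510 - 492791 = -197281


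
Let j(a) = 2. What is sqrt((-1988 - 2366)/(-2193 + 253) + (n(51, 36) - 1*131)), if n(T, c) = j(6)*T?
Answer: I*sqrt(25174410)/970 ≈ 5.1726*I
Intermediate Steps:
n(T, c) = 2*T
sqrt((-1988 - 2366)/(-2193 + 253) + (n(51, 36) - 1*131)) = sqrt((-1988 - 2366)/(-2193 + 253) + (2*51 - 1*131)) = sqrt(-4354/(-1940) + (102 - 131)) = sqrt(-4354*(-1/1940) - 29) = sqrt(2177/970 - 29) = sqrt(-25953/970) = I*sqrt(25174410)/970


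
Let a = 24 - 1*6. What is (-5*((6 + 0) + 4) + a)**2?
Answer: 1024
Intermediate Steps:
a = 18 (a = 24 - 6 = 18)
(-5*((6 + 0) + 4) + a)**2 = (-5*((6 + 0) + 4) + 18)**2 = (-5*(6 + 4) + 18)**2 = (-5*10 + 18)**2 = (-50 + 18)**2 = (-32)**2 = 1024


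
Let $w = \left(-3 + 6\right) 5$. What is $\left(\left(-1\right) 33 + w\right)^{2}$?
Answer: $324$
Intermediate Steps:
$w = 15$ ($w = 3 \cdot 5 = 15$)
$\left(\left(-1\right) 33 + w\right)^{2} = \left(\left(-1\right) 33 + 15\right)^{2} = \left(-33 + 15\right)^{2} = \left(-18\right)^{2} = 324$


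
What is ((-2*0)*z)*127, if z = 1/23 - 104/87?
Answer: 0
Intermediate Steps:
z = -2305/2001 (z = 1*(1/23) - 104*1/87 = 1/23 - 104/87 = -2305/2001 ≈ -1.1519)
((-2*0)*z)*127 = (-2*0*(-2305/2001))*127 = (0*(-2305/2001))*127 = 0*127 = 0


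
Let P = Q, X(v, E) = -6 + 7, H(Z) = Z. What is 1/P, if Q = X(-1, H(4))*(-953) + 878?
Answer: -1/75 ≈ -0.013333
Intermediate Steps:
X(v, E) = 1
Q = -75 (Q = 1*(-953) + 878 = -953 + 878 = -75)
P = -75
1/P = 1/(-75) = -1/75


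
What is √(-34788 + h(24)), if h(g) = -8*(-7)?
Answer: 2*I*√8683 ≈ 186.37*I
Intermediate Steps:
h(g) = 56
√(-34788 + h(24)) = √(-34788 + 56) = √(-34732) = 2*I*√8683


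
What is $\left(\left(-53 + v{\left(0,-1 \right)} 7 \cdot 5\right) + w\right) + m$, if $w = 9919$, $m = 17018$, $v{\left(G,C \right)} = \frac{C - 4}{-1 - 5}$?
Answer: $\frac{161479}{6} \approx 26913.0$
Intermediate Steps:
$v{\left(G,C \right)} = \frac{2}{3} - \frac{C}{6}$ ($v{\left(G,C \right)} = \frac{-4 + C}{-6} = \left(-4 + C\right) \left(- \frac{1}{6}\right) = \frac{2}{3} - \frac{C}{6}$)
$\left(\left(-53 + v{\left(0,-1 \right)} 7 \cdot 5\right) + w\right) + m = \left(\left(-53 + \left(\frac{2}{3} - - \frac{1}{6}\right) 7 \cdot 5\right) + 9919\right) + 17018 = \left(\left(-53 + \left(\frac{2}{3} + \frac{1}{6}\right) 35\right) + 9919\right) + 17018 = \left(\left(-53 + \frac{5}{6} \cdot 35\right) + 9919\right) + 17018 = \left(\left(-53 + \frac{175}{6}\right) + 9919\right) + 17018 = \left(- \frac{143}{6} + 9919\right) + 17018 = \frac{59371}{6} + 17018 = \frac{161479}{6}$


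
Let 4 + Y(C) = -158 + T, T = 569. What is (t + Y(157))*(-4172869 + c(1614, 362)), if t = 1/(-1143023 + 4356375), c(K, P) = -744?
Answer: -5458394090249445/3213352 ≈ -1.6987e+9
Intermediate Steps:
Y(C) = 407 (Y(C) = -4 + (-158 + 569) = -4 + 411 = 407)
t = 1/3213352 ≈ 3.1120e-7
(t + Y(157))*(-4172869 + c(1614, 362)) = (1/3213352 + 407)*(-4172869 - 744) = (1307834265/3213352)*(-4173613) = -5458394090249445/3213352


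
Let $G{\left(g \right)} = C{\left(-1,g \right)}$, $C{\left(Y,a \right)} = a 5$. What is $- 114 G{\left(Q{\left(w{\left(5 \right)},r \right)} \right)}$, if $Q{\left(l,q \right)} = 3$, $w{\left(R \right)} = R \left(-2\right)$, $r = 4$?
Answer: $-1710$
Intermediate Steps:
$w{\left(R \right)} = - 2 R$
$C{\left(Y,a \right)} = 5 a$
$G{\left(g \right)} = 5 g$
$- 114 G{\left(Q{\left(w{\left(5 \right)},r \right)} \right)} = - 114 \cdot 5 \cdot 3 = \left(-114\right) 15 = -1710$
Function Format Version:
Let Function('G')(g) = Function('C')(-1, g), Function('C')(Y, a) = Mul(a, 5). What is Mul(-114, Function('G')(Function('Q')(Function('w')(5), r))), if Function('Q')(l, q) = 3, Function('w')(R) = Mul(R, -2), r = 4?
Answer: -1710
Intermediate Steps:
Function('w')(R) = Mul(-2, R)
Function('C')(Y, a) = Mul(5, a)
Function('G')(g) = Mul(5, g)
Mul(-114, Function('G')(Function('Q')(Function('w')(5), r))) = Mul(-114, Mul(5, 3)) = Mul(-114, 15) = -1710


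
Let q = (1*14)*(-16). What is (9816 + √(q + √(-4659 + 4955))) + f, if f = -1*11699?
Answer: -1883 + I*√(224 - 2*√74) ≈ -1883.0 + 14.38*I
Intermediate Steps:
f = -11699
q = -224 (q = 14*(-16) = -224)
(9816 + √(q + √(-4659 + 4955))) + f = (9816 + √(-224 + √(-4659 + 4955))) - 11699 = (9816 + √(-224 + √296)) - 11699 = (9816 + √(-224 + 2*√74)) - 11699 = -1883 + √(-224 + 2*√74)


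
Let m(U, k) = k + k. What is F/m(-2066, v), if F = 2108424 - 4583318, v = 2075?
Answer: -14909/25 ≈ -596.36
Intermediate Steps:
m(U, k) = 2*k
F = -2474894
F/m(-2066, v) = -2474894/(2*2075) = -2474894/4150 = -2474894*1/4150 = -14909/25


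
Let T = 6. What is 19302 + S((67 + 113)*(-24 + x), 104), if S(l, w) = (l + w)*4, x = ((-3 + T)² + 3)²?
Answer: 106118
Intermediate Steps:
x = 144 (x = ((-3 + 6)² + 3)² = (3² + 3)² = (9 + 3)² = 12² = 144)
S(l, w) = 4*l + 4*w
19302 + S((67 + 113)*(-24 + x), 104) = 19302 + (4*((67 + 113)*(-24 + 144)) + 4*104) = 19302 + (4*(180*120) + 416) = 19302 + (4*21600 + 416) = 19302 + (86400 + 416) = 19302 + 86816 = 106118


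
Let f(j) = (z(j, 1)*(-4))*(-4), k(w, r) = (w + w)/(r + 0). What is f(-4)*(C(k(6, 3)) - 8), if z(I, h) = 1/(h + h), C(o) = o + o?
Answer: 0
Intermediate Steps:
k(w, r) = 2*w/r (k(w, r) = (2*w)/r = 2*w/r)
C(o) = 2*o
z(I, h) = 1/(2*h)
f(j) = 8 (f(j) = (((½)/1)*(-4))*(-4) = (((½)*1)*(-4))*(-4) = ((½)*(-4))*(-4) = -2*(-4) = 8)
f(-4)*(C(k(6, 3)) - 8) = 8*(2*(2*6/3) - 8) = 8*(2*(2*6*(⅓)) - 8) = 8*(2*4 - 8) = 8*(8 - 8) = 8*0 = 0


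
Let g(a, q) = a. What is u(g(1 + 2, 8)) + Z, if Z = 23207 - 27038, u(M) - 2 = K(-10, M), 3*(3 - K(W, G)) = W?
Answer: -11468/3 ≈ -3822.7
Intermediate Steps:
K(W, G) = 3 - W/3
u(M) = 25/3 (u(M) = 2 + (3 - 1/3*(-10)) = 2 + (3 + 10/3) = 2 + 19/3 = 25/3)
Z = -3831
u(g(1 + 2, 8)) + Z = 25/3 - 3831 = -11468/3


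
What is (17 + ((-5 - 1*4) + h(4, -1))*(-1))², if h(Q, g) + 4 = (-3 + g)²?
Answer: 196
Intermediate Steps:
h(Q, g) = -4 + (-3 + g)²
(17 + ((-5 - 1*4) + h(4, -1))*(-1))² = (17 + ((-5 - 1*4) + (-4 + (-3 - 1)²))*(-1))² = (17 + ((-5 - 4) + (-4 + (-4)²))*(-1))² = (17 + (-9 + (-4 + 16))*(-1))² = (17 + (-9 + 12)*(-1))² = (17 + 3*(-1))² = (17 - 3)² = 14² = 196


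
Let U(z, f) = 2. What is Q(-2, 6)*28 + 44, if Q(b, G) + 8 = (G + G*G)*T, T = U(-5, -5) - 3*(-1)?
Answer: 5700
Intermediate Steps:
T = 5 (T = 2 - 3*(-1) = 2 + 3 = 5)
Q(b, G) = -8 + 5*G + 5*G² (Q(b, G) = -8 + (G + G*G)*5 = -8 + (G + G²)*5 = -8 + (5*G + 5*G²) = -8 + 5*G + 5*G²)
Q(-2, 6)*28 + 44 = (-8 + 5*6 + 5*6²)*28 + 44 = (-8 + 30 + 5*36)*28 + 44 = (-8 + 30 + 180)*28 + 44 = 202*28 + 44 = 5656 + 44 = 5700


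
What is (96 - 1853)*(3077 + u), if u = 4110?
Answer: -12627559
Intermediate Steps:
(96 - 1853)*(3077 + u) = (96 - 1853)*(3077 + 4110) = -1757*7187 = -12627559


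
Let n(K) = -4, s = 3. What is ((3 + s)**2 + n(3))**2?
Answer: 1024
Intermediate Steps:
((3 + s)**2 + n(3))**2 = ((3 + 3)**2 - 4)**2 = (6**2 - 4)**2 = (36 - 4)**2 = 32**2 = 1024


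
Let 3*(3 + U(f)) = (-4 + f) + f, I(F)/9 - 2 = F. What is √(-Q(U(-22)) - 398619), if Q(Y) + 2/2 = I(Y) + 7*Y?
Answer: 22*I*√823 ≈ 631.14*I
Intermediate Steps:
I(F) = 18 + 9*F
U(f) = -13/3 + 2*f/3 (U(f) = -3 + ((-4 + f) + f)/3 = -3 + (-4 + 2*f)/3 = -3 + (-4/3 + 2*f/3) = -13/3 + 2*f/3)
Q(Y) = 17 + 16*Y (Q(Y) = -1 + ((18 + 9*Y) + 7*Y) = -1 + (18 + 16*Y) = 17 + 16*Y)
√(-Q(U(-22)) - 398619) = √(-(17 + 16*(-13/3 + (⅔)*(-22))) - 398619) = √(-(17 + 16*(-13/3 - 44/3)) - 398619) = √(-(17 + 16*(-19)) - 398619) = √(-(17 - 304) - 398619) = √(-1*(-287) - 398619) = √(287 - 398619) = √(-398332) = 22*I*√823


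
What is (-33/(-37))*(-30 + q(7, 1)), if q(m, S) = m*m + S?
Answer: 660/37 ≈ 17.838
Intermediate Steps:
q(m, S) = S + m**2 (q(m, S) = m**2 + S = S + m**2)
(-33/(-37))*(-30 + q(7, 1)) = (-33/(-37))*(-30 + (1 + 7**2)) = (-33*(-1/37))*(-30 + (1 + 49)) = 33*(-30 + 50)/37 = (33/37)*20 = 660/37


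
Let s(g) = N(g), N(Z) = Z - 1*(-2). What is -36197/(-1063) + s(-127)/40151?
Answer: 1453212872/42680513 ≈ 34.049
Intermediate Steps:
N(Z) = 2 + Z (N(Z) = Z + 2 = 2 + Z)
s(g) = 2 + g
-36197/(-1063) + s(-127)/40151 = -36197/(-1063) + (2 - 127)/40151 = -36197*(-1/1063) - 125*1/40151 = 36197/1063 - 125/40151 = 1453212872/42680513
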